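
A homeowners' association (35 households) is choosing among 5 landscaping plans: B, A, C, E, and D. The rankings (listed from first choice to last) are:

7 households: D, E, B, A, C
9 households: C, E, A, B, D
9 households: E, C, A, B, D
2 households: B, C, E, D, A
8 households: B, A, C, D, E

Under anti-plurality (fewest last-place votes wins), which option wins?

B

Last-place votes: B 0, A 2, C 7, E 8, D 18.
B is ranked last by the fewest voters, so B wins.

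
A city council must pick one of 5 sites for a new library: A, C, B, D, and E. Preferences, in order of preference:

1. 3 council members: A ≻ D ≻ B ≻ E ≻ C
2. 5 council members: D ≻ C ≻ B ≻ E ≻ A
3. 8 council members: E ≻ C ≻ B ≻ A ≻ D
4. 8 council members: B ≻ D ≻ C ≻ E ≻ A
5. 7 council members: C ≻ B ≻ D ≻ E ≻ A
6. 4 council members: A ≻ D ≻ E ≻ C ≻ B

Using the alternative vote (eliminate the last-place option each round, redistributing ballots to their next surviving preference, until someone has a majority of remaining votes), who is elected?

C

Round 1: A 7, C 7, B 8, D 5, E 8. Eliminate D.
Round 2: A 7, C 12, B 8, E 8. Eliminate A.
Round 3: C 12, B 11, E 12. Eliminate B.
Round 4: C 20, E 15. C has a majority.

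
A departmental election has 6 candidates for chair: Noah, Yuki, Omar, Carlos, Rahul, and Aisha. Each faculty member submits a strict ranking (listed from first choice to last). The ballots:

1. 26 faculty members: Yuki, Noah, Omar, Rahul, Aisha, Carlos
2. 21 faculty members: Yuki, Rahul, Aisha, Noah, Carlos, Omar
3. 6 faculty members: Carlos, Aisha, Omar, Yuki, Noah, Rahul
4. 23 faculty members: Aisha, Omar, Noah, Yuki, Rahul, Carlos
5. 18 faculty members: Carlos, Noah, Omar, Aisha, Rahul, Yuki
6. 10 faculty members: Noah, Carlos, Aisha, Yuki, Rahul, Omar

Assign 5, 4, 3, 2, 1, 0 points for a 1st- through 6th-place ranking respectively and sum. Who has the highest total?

Noah

Noah: 26·4 + 21·2 + 6·1 + 23·3 + 18·4 + 10·5 = 343
Yuki: 26·5 + 21·5 + 6·2 + 23·2 + 18·0 + 10·2 = 313
Omar: 26·3 + 21·0 + 6·3 + 23·4 + 18·3 + 10·0 = 242
Carlos: 26·0 + 21·1 + 6·5 + 23·0 + 18·5 + 10·4 = 181
Rahul: 26·2 + 21·4 + 6·0 + 23·1 + 18·1 + 10·1 = 187
Aisha: 26·1 + 21·3 + 6·4 + 23·5 + 18·2 + 10·3 = 294
Noah has the highest Borda score (343).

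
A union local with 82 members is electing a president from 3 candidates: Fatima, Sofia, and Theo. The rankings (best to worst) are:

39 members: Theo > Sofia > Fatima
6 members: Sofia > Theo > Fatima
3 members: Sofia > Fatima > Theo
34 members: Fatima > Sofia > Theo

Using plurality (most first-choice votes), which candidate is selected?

First-place votes: Fatima 34, Sofia 9, Theo 39.
Theo has the most first-place votes.

Theo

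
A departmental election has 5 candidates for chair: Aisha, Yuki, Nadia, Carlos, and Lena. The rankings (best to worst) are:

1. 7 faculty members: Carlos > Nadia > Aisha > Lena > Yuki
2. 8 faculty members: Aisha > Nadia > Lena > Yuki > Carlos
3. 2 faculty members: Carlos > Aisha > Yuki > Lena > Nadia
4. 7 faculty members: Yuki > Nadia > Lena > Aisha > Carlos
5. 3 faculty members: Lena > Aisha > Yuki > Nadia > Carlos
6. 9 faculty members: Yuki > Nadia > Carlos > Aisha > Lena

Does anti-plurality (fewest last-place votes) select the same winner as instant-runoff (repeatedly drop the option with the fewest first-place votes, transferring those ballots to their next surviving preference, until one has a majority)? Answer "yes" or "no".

Anti-plurality — last-place votes: Aisha 0, Yuki 7, Nadia 2, Carlos 18, Lena 9. Winner: Aisha.
Instant-runoff — R1 Aisha 8, Yuki 16, Nadia 0, Carlos 9, Lena 3 (Nadia out); R2 Aisha 8, Yuki 16, Carlos 9, Lena 3 (Lena out); R3 Aisha 11, Yuki 16, Carlos 9 (Carlos out); R4 Aisha 20, Yuki 16 (Aisha winner). Winner: Aisha.
The two methods agree.

yes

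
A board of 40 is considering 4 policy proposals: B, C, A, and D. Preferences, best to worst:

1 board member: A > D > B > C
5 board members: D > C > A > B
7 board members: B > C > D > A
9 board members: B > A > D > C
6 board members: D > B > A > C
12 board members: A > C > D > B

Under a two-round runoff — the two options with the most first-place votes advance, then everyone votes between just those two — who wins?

B

Round 1 first-place votes: B 16, C 0, A 13, D 11.
B and A advance.
Runoff: B is preferred to A by 22 voters; A by 18.
B wins the runoff.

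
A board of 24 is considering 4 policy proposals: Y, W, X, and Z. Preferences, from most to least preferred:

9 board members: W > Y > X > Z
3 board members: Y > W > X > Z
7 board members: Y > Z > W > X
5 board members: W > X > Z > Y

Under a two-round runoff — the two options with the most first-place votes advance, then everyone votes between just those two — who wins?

W

Round 1 first-place votes: Y 10, W 14, X 0, Z 0.
W and Y advance.
Runoff: W is preferred to Y by 14 voters; Y by 10.
W wins the runoff.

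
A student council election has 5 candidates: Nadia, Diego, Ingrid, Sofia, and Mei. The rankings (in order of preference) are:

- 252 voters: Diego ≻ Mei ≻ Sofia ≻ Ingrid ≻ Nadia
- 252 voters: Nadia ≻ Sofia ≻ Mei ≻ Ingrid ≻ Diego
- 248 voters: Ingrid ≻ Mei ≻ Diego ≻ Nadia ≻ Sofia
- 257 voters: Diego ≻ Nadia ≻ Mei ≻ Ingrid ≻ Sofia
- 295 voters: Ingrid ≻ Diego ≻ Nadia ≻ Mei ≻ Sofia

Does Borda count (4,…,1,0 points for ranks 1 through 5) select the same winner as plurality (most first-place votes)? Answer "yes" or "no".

no

Borda — scores: Nadia 2617, Diego 3417, Ingrid 2933, Sofia 1260, Mei 2813. Winner: Diego.
Plurality — first-place votes: Nadia 252, Diego 509, Ingrid 543, Sofia 0, Mei 0. Winner: Ingrid.
The two methods disagree.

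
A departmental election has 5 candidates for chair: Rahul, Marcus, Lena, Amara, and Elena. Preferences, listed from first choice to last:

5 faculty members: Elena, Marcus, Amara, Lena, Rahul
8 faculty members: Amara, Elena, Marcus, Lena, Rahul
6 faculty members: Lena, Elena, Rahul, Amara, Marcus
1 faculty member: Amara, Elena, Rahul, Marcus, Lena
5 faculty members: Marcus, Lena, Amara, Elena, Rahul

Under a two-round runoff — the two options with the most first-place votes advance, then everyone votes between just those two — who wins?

Amara

Round 1 first-place votes: Rahul 0, Marcus 5, Lena 6, Amara 9, Elena 5.
Amara and Lena advance.
Runoff: Amara is preferred to Lena by 14 voters; Lena by 11.
Amara wins the runoff.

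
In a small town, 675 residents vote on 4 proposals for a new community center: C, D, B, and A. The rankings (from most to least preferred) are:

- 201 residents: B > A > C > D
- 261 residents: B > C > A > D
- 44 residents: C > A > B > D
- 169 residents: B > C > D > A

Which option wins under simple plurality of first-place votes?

First-place votes: C 44, D 0, B 631, A 0.
B has the most first-place votes.

B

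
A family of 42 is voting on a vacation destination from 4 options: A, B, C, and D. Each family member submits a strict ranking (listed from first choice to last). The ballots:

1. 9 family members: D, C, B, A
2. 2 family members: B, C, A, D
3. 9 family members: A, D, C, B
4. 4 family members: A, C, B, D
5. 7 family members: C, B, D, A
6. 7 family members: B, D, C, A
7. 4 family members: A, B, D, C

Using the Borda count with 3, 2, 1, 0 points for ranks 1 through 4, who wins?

D

A: 9·0 + 2·1 + 9·3 + 4·3 + 7·0 + 7·0 + 4·3 = 53
B: 9·1 + 2·3 + 9·0 + 4·1 + 7·2 + 7·3 + 4·2 = 62
C: 9·2 + 2·2 + 9·1 + 4·2 + 7·3 + 7·1 + 4·0 = 67
D: 9·3 + 2·0 + 9·2 + 4·0 + 7·1 + 7·2 + 4·1 = 70
D has the highest Borda score (70).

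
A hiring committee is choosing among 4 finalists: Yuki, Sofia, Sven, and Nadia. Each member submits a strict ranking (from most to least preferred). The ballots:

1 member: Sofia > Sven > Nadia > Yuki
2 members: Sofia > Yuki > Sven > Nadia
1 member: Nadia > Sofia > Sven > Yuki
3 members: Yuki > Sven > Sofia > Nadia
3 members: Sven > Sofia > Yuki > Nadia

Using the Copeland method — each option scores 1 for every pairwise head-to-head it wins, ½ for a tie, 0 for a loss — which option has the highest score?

Sven

Yuki: beats Nadia; ties Sven; loses to Sofia → score 1.5.
Sofia: beats Yuki and Nadia; loses to Sven → score 2.
Sven: beats Sofia and Nadia; ties Yuki → score 2.5.
Nadia: loses to Yuki, Sofia, and Sven → score 0.
Sven has the best pairwise record.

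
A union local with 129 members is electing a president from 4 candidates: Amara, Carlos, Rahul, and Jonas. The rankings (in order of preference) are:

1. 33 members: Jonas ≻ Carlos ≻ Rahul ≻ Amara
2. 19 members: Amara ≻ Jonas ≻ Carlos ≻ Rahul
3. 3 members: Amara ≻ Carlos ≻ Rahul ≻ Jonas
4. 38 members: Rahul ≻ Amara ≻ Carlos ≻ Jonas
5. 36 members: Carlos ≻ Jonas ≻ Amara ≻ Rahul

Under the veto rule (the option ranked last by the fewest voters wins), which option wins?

Last-place votes: Amara 33, Carlos 0, Rahul 55, Jonas 41.
Carlos is ranked last by the fewest voters, so Carlos wins.

Carlos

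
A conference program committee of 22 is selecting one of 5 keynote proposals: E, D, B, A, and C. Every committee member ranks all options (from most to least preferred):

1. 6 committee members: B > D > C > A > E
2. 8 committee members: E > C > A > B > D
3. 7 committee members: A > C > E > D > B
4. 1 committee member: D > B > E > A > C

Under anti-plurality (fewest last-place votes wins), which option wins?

A

Last-place votes: E 6, D 8, B 7, A 0, C 1.
A is ranked last by the fewest voters, so A wins.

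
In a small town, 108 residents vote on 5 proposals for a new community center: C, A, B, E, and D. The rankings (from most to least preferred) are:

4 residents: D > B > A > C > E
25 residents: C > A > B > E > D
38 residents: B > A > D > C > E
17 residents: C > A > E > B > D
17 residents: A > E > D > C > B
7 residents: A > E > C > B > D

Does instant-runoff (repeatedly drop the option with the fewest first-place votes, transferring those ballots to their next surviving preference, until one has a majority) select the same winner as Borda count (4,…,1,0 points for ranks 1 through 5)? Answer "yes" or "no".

no

Instant-runoff — R1 C 42, A 24, B 38, E 0, D 4 (E out); R2 C 42, A 24, B 38, D 4 (D out); R3 C 42, A 24, B 42 (A out); R4 C 66, B 42 (C winner). Winner: C.
Borda — scores: C 241, A 344, B 238, E 131, D 126. Winner: A.
The two methods disagree.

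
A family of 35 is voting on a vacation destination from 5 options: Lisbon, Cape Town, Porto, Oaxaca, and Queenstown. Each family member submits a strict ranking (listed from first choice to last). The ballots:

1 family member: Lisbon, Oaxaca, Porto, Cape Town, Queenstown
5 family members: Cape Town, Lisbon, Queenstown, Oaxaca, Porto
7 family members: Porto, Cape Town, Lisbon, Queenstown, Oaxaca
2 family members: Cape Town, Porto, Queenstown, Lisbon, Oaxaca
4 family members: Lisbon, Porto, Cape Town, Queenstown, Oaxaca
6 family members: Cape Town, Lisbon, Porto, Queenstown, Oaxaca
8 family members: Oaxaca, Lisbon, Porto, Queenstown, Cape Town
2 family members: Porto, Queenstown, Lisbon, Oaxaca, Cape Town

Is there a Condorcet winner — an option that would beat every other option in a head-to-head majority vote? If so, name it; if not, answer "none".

Checking pairwise contests:
Cape Town beats Lisbon 20–15.
Porto beats Cape Town 22–13.
Lisbon beats Porto 24–11.
Lisbon beats Oaxaca 27–8.
Lisbon beats Queenstown 31–4.
Every option loses at least one head-to-head, so there is no Condorcet winner.

none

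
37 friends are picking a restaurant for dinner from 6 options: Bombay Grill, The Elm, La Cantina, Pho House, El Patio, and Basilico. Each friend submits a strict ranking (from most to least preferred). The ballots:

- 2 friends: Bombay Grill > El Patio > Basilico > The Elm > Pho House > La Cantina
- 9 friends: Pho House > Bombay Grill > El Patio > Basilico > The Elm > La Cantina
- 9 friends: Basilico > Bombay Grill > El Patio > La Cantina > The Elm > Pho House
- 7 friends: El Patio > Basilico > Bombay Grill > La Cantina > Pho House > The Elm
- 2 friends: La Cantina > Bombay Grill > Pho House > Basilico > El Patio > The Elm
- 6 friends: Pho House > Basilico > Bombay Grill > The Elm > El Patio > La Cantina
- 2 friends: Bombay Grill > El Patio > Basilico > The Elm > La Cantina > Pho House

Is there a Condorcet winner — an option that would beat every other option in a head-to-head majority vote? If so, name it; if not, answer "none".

Checking pairwise contests:
Basilico beats Bombay Grill 22–15.
Bombay Grill beats The Elm 37–0.
Bombay Grill beats La Cantina 35–2.
Bombay Grill beats Pho House 22–15.
Bombay Grill beats El Patio 30–7.
El Patio beats Basilico 20–17.
Every option loses at least one head-to-head, so there is no Condorcet winner.

none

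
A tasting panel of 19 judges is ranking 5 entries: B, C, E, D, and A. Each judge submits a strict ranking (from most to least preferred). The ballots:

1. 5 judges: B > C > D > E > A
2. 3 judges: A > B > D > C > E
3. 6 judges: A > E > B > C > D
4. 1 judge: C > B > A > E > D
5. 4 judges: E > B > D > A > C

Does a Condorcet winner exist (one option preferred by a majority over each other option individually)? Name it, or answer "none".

none

Checking pairwise contests:
E beats B 10–9.
B beats C 18–1.
A beats E 10–9.
B beats D 19–0.
B beats A 10–9.
Every option loses at least one head-to-head, so there is no Condorcet winner.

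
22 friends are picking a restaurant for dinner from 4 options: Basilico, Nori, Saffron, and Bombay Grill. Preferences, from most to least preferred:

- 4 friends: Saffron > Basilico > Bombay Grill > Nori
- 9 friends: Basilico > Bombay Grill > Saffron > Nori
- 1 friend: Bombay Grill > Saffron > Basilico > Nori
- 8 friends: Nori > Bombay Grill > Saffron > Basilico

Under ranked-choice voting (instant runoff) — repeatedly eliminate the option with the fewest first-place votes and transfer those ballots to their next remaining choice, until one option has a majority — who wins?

Basilico

Round 1: Basilico 9, Nori 8, Saffron 4, Bombay Grill 1. Eliminate Bombay Grill.
Round 2: Basilico 9, Nori 8, Saffron 5. Eliminate Saffron.
Round 3: Basilico 14, Nori 8. Basilico has a majority.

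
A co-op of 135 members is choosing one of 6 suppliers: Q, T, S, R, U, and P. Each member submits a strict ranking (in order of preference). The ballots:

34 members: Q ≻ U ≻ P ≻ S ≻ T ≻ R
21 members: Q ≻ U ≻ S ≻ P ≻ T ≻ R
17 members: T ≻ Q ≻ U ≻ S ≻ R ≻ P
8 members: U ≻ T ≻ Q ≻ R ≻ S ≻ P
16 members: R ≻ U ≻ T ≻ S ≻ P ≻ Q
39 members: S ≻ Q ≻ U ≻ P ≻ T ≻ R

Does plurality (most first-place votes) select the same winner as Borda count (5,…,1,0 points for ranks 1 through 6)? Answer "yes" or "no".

yes

Plurality — first-place votes: Q 55, T 17, S 39, R 16, U 8, P 0. Winner: Q.
Borda — scores: Q 523, T 259, S 400, R 113, U 492, P 238. Winner: Q.
The two methods agree.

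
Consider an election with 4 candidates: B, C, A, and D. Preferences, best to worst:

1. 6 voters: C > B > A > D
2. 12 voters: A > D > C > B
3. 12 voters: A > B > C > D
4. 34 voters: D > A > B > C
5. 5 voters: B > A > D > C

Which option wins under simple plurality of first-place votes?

D

First-place votes: B 5, C 6, A 24, D 34.
D has the most first-place votes.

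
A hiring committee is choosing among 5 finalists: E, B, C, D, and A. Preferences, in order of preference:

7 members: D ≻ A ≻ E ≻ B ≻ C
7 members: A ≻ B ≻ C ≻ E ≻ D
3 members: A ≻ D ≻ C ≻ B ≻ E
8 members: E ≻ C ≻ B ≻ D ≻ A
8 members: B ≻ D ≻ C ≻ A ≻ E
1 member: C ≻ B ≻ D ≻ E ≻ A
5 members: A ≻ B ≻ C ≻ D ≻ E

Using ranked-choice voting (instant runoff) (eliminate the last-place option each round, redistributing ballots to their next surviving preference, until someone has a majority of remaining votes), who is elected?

A

Round 1: E 8, B 8, C 1, D 7, A 15. Eliminate C.
Round 2: E 8, B 9, D 7, A 15. Eliminate D.
Round 3: E 8, B 9, A 22. A has a majority.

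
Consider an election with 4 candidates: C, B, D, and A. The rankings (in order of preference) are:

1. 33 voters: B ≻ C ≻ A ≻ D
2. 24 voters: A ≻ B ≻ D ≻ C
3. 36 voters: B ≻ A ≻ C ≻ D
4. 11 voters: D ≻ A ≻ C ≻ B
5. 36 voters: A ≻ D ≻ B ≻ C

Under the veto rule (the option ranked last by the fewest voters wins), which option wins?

A

Last-place votes: C 60, B 11, D 69, A 0.
A is ranked last by the fewest voters, so A wins.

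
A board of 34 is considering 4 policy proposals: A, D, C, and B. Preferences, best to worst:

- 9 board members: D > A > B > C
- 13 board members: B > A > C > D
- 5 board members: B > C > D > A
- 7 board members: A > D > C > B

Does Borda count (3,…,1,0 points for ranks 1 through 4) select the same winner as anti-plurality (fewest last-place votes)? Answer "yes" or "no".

yes

Borda — scores: A 65, D 46, C 30, B 63. Winner: A.
Anti-plurality — last-place votes: A 5, D 13, C 9, B 7. Winner: A.
The two methods agree.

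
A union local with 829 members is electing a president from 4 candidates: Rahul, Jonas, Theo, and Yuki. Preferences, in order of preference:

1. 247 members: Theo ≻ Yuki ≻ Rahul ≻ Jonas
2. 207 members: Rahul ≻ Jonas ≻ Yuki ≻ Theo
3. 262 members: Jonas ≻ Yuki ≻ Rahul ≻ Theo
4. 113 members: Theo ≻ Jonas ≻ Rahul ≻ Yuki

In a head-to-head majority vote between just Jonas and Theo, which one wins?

Voters preferring Jonas to Theo: 469; preferring Theo to Jonas: 360.
Jonas wins the head-to-head.

Jonas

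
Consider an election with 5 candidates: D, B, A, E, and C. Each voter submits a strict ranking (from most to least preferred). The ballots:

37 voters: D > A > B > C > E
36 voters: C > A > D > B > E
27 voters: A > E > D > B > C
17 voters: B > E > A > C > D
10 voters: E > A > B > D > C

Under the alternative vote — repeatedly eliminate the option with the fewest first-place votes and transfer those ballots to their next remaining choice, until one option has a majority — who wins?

A

Round 1: D 37, B 17, A 27, E 10, C 36. Eliminate E.
Round 2: D 37, B 17, A 37, C 36. Eliminate B.
Round 3: D 37, A 54, C 36. Eliminate C.
Round 4: D 37, A 90. A has a majority.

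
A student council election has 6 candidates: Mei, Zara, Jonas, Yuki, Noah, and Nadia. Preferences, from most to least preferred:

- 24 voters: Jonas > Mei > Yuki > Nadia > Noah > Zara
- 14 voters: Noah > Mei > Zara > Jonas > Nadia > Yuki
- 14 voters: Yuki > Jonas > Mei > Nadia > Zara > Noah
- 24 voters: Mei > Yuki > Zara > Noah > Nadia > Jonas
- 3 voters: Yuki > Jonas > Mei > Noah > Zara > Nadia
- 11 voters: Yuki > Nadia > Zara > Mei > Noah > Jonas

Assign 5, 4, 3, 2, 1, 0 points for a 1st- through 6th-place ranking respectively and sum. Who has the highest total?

Mei: 24·4 + 14·4 + 14·3 + 24·5 + 3·3 + 11·2 = 345
Zara: 24·0 + 14·3 + 14·1 + 24·3 + 3·1 + 11·3 = 164
Jonas: 24·5 + 14·2 + 14·4 + 24·0 + 3·4 + 11·0 = 216
Yuki: 24·3 + 14·0 + 14·5 + 24·4 + 3·5 + 11·5 = 308
Noah: 24·1 + 14·5 + 14·0 + 24·2 + 3·2 + 11·1 = 159
Nadia: 24·2 + 14·1 + 14·2 + 24·1 + 3·0 + 11·4 = 158
Mei has the highest Borda score (345).

Mei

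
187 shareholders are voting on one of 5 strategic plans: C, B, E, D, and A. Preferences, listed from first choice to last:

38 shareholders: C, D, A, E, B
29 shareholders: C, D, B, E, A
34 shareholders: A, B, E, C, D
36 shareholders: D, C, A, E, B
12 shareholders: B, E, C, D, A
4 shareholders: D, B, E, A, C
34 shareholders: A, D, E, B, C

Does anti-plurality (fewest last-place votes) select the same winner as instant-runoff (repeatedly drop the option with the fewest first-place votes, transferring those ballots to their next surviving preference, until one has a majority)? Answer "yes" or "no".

Anti-plurality — last-place votes: C 38, B 74, E 0, D 34, A 41. Winner: E.
Instant-runoff — R1 C 67, B 12, E 0, D 40, A 68 (E out); R2 C 67, B 12, D 40, A 68 (B out); R3 C 79, D 40, A 68 (D out); R4 C 115, A 72 (C winner). Winner: C.
The two methods disagree.

no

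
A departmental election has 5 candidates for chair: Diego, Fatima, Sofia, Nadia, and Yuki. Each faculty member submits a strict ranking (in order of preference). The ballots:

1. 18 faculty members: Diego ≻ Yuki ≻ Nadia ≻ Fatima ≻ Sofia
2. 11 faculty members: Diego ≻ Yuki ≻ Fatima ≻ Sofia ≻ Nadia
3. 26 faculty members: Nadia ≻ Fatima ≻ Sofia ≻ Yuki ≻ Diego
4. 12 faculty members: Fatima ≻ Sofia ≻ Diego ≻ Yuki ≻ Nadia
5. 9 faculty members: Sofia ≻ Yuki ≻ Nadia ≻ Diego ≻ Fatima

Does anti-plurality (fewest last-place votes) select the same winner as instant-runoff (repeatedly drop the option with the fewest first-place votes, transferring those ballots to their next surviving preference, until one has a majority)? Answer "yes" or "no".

Anti-plurality — last-place votes: Diego 26, Fatima 9, Sofia 18, Nadia 23, Yuki 0. Winner: Yuki.
Instant-runoff — R1 Diego 29, Fatima 12, Sofia 9, Nadia 26, Yuki 0 (Yuki out); R2 Diego 29, Fatima 12, Sofia 9, Nadia 26 (Sofia out); R3 Diego 29, Fatima 12, Nadia 35 (Fatima out); R4 Diego 41, Nadia 35 (Diego winner). Winner: Diego.
The two methods disagree.

no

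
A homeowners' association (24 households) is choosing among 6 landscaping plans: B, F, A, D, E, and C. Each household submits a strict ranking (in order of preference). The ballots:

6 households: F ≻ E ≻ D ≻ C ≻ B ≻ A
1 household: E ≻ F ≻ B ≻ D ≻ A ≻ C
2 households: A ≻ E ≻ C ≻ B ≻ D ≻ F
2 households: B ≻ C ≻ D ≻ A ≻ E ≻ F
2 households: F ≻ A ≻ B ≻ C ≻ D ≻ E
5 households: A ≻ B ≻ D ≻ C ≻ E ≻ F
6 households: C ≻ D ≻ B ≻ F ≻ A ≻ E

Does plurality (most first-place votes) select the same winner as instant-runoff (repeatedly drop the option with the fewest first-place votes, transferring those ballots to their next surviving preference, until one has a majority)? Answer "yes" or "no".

Plurality — first-place votes: B 2, F 8, A 7, D 0, E 1, C 6. Winner: F.
Instant-runoff — R1 B 2, F 8, A 7, D 0, E 1, C 6 (D out); R2 B 2, F 8, A 7, E 1, C 6 (E out); R3 B 2, F 9, A 7, C 6 (B out); R4 F 9, A 7, C 8 (A out); R5 F 9, C 15 (C winner). Winner: C.
The two methods disagree.

no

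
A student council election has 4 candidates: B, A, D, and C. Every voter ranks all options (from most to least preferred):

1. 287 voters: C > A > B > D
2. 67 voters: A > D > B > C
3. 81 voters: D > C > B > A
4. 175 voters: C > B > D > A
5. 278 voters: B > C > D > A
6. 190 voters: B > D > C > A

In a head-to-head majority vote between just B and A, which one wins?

Voters preferring B to A: 724; preferring A to B: 354.
B wins the head-to-head.

B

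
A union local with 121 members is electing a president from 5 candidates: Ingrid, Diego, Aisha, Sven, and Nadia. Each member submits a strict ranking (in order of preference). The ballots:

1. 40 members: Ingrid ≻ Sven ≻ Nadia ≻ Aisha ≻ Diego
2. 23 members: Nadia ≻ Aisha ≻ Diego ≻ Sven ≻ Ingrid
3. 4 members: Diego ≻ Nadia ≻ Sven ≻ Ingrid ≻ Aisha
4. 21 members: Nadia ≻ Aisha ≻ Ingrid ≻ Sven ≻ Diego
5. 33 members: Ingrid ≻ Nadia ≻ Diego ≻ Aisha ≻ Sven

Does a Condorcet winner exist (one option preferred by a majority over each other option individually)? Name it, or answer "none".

Ingrid vs Diego: 94–27 for Ingrid.
Ingrid vs Aisha: 77–44 for Ingrid.
Ingrid vs Sven: 94–27 for Ingrid.
Ingrid vs Nadia: 73–48 for Ingrid.
Ingrid beats every other option head-to-head.

Ingrid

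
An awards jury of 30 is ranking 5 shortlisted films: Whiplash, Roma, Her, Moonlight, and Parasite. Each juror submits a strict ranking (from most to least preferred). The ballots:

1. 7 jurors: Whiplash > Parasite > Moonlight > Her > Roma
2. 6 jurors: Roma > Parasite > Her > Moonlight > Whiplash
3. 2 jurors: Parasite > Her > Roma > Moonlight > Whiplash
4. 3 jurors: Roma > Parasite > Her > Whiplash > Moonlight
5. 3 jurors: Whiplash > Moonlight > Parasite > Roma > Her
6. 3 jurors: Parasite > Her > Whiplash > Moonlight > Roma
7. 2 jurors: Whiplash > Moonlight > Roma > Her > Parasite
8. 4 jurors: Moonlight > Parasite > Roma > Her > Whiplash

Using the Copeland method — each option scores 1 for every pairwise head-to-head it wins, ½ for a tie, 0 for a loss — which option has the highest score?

Whiplash: beats Moonlight; ties Roma; loses to Her and Parasite → score 1.5.
Roma: beats Her; ties Whiplash; loses to Moonlight and Parasite → score 1.5.
Her: beats Whiplash; loses to Roma, Moonlight, and Parasite → score 1.
Moonlight: beats Roma and Her; loses to Whiplash and Parasite → score 2.
Parasite: beats Whiplash, Roma, Her, and Moonlight → score 4.
Parasite has the best pairwise record.

Parasite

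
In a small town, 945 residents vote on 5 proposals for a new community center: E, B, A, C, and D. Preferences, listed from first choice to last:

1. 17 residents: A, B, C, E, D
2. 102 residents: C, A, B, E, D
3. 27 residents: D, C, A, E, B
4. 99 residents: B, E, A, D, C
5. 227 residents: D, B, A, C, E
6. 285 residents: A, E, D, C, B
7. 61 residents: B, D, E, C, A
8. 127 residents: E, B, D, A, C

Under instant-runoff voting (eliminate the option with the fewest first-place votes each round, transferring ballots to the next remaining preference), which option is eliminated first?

Round 1: E 127, B 160, A 302, C 102, D 254. Eliminate C.

C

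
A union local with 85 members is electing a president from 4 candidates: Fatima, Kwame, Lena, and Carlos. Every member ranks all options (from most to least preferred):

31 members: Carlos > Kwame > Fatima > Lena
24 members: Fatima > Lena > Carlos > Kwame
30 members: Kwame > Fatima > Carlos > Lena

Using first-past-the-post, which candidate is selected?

First-place votes: Fatima 24, Kwame 30, Lena 0, Carlos 31.
Carlos has the most first-place votes.

Carlos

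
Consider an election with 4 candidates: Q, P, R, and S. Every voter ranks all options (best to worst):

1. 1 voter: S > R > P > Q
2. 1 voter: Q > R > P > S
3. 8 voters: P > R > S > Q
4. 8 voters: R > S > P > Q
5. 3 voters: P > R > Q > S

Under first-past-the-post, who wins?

P

First-place votes: Q 1, P 11, R 8, S 1.
P has the most first-place votes.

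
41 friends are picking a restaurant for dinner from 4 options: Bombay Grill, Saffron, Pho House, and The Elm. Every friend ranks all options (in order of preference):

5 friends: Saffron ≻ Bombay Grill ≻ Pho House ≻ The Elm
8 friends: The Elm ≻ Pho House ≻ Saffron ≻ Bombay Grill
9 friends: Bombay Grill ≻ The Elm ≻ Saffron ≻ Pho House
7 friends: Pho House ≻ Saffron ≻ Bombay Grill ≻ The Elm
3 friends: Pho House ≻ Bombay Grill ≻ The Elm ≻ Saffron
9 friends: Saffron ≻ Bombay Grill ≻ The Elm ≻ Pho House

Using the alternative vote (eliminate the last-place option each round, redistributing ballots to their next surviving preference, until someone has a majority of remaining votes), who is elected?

Round 1: Bombay Grill 9, Saffron 14, Pho House 10, The Elm 8. Eliminate The Elm.
Round 2: Bombay Grill 9, Saffron 14, Pho House 18. Eliminate Bombay Grill.
Round 3: Saffron 23, Pho House 18. Saffron has a majority.

Saffron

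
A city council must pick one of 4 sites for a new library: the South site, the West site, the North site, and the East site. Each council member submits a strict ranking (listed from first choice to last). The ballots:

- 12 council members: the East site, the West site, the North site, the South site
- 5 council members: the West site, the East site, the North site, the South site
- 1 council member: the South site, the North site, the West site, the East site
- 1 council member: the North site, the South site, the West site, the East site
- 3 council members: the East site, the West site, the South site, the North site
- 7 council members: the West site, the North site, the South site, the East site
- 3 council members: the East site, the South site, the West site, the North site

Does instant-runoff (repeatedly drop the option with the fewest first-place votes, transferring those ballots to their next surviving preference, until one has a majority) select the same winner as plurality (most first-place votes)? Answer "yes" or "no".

Instant-runoff — R1 the South site 1, the West site 12, the North site 1, the East site 18 (the East site winner). Winner: the East site.
Plurality — first-place votes: the South site 1, the West site 12, the North site 1, the East site 18. Winner: the East site.
The two methods agree.

yes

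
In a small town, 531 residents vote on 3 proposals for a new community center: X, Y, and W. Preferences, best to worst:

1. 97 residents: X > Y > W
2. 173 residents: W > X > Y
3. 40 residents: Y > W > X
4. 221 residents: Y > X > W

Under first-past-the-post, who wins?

Y

First-place votes: X 97, Y 261, W 173.
Y has the most first-place votes.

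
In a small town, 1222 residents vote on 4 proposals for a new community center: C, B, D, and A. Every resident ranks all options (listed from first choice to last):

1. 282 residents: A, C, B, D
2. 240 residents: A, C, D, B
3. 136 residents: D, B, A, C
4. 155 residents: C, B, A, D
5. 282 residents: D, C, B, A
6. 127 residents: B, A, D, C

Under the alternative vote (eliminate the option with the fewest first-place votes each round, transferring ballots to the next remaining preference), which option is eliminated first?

Round 1: C 155, B 127, D 418, A 522. Eliminate B.

B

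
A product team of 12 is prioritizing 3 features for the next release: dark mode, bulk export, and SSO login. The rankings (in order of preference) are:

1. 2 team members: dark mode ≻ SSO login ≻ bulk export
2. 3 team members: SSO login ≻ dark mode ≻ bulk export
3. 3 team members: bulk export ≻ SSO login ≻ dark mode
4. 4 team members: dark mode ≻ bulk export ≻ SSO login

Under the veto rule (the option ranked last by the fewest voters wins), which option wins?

dark mode

Last-place votes: dark mode 3, bulk export 5, SSO login 4.
dark mode is ranked last by the fewest voters, so dark mode wins.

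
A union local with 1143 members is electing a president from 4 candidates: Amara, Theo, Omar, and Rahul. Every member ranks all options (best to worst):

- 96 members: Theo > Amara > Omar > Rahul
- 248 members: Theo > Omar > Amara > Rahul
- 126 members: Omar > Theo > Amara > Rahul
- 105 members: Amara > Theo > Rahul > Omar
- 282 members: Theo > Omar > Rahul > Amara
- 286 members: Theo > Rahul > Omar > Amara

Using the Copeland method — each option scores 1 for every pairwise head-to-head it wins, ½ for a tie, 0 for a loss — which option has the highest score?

Amara: beats Rahul; loses to Theo and Omar → score 1.
Theo: beats Amara, Omar, and Rahul → score 3.
Omar: beats Amara and Rahul; loses to Theo → score 2.
Rahul: loses to Amara, Theo, and Omar → score 0.
Theo has the best pairwise record.

Theo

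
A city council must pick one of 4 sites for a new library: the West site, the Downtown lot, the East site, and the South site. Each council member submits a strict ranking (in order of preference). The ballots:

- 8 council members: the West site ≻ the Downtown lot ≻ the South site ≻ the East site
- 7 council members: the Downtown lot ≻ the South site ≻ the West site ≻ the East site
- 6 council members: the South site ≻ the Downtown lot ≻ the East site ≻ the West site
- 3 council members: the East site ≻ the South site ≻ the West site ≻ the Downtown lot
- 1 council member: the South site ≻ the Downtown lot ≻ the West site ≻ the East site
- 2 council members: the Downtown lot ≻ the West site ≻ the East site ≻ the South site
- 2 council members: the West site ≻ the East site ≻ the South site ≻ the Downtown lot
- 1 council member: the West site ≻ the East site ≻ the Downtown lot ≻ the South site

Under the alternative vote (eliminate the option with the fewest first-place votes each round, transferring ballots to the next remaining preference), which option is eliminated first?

the East site

Round 1: the West site 11, the Downtown lot 9, the East site 3, the South site 7. Eliminate the East site.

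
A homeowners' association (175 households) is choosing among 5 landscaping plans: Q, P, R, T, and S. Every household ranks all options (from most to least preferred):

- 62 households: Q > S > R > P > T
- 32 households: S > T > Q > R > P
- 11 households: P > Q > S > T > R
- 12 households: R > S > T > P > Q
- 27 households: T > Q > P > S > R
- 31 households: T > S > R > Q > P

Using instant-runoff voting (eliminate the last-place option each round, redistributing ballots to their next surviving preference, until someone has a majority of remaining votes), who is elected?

T

Round 1: Q 62, P 11, R 12, T 58, S 32. Eliminate P.
Round 2: Q 73, R 12, T 58, S 32. Eliminate R.
Round 3: Q 73, T 58, S 44. Eliminate S.
Round 4: Q 73, T 102. T has a majority.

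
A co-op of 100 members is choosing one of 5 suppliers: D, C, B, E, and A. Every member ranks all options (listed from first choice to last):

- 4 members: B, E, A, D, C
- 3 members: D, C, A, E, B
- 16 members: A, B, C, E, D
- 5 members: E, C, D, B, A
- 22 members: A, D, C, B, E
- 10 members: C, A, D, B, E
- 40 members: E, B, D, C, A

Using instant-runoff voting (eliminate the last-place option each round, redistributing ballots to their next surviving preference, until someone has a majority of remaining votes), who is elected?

Round 1: D 3, C 10, B 4, E 45, A 38. Eliminate D.
Round 2: C 13, B 4, E 45, A 38. Eliminate B.
Round 3: C 13, E 49, A 38. Eliminate C.
Round 4: E 49, A 51. A has a majority.

A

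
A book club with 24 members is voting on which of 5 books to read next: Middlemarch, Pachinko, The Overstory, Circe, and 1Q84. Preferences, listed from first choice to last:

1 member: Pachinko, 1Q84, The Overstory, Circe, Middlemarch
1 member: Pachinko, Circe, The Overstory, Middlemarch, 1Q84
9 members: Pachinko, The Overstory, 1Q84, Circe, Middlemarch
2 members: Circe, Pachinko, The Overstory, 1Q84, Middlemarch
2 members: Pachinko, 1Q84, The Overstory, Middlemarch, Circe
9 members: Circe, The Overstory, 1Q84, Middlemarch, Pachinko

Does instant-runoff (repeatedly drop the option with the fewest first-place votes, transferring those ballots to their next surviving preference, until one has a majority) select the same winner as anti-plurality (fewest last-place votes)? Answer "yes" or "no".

Instant-runoff — R1 Middlemarch 0, Pachinko 13, The Overstory 0, Circe 11, 1Q84 0 (Pachinko winner). Winner: Pachinko.
Anti-plurality — last-place votes: Middlemarch 12, Pachinko 9, The Overstory 0, Circe 2, 1Q84 1. Winner: The Overstory.
The two methods disagree.

no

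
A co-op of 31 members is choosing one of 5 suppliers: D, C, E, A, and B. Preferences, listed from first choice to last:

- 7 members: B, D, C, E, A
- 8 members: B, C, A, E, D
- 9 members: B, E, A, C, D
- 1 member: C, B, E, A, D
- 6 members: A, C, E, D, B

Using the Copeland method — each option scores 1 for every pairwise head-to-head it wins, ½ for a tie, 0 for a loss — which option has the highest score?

B

D: loses to C, E, A, and B → score 0.
C: beats D, E, and A; loses to B → score 3.
E: beats D and A; loses to C and B → score 2.
A: beats D; loses to C, E, and B → score 1.
B: beats D, C, E, and A → score 4.
B has the best pairwise record.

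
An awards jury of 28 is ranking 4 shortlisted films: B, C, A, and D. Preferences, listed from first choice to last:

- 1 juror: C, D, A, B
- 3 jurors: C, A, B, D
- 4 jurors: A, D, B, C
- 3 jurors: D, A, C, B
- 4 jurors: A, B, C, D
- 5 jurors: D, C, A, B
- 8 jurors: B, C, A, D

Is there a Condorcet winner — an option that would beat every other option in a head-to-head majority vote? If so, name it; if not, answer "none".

none

Checking pairwise contests:
A beats B 20–8.
B beats C 16–12.
C beats A 17–11.
B beats D 15–13.
Every option loses at least one head-to-head, so there is no Condorcet winner.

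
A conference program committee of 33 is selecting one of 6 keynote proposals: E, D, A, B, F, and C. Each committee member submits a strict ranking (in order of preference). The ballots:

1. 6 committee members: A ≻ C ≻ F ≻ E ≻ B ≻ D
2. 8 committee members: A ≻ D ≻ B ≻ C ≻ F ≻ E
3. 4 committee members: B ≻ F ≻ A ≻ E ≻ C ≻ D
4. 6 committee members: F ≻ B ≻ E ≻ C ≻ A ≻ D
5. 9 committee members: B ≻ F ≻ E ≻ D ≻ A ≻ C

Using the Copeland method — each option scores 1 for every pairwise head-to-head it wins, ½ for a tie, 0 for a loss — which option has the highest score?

E: beats D and C; loses to A, B, and F → score 2.
D: beats C; loses to E, A, B, and F → score 1.
A: beats E, D, and C; loses to B and F → score 3.
B: beats E, D, A, F, and C → score 5.
F: beats E, D, A, and C; loses to B → score 4.
C: loses to E, D, A, B, and F → score 0.
B has the best pairwise record.

B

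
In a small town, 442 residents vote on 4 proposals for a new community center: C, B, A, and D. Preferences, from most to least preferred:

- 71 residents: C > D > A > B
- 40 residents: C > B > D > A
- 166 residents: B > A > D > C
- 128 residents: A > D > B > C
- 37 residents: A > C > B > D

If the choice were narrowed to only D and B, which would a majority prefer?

B

Voters preferring D to B: 199; preferring B to D: 243.
B wins the head-to-head.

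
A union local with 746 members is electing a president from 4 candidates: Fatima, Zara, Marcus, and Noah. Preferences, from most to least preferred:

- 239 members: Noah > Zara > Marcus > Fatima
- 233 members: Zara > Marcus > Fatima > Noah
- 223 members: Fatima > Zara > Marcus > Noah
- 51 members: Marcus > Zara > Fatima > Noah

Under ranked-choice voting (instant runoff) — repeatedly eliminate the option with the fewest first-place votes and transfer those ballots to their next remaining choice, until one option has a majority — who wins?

Round 1: Fatima 223, Zara 233, Marcus 51, Noah 239. Eliminate Marcus.
Round 2: Fatima 223, Zara 284, Noah 239. Eliminate Fatima.
Round 3: Zara 507, Noah 239. Zara has a majority.

Zara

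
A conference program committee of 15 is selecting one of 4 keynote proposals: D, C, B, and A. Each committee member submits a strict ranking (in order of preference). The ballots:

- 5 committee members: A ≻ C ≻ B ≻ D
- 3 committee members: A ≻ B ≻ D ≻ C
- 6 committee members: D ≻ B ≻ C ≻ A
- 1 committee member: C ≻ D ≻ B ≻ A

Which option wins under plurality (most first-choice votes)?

First-place votes: D 6, C 1, B 0, A 8.
A has the most first-place votes.

A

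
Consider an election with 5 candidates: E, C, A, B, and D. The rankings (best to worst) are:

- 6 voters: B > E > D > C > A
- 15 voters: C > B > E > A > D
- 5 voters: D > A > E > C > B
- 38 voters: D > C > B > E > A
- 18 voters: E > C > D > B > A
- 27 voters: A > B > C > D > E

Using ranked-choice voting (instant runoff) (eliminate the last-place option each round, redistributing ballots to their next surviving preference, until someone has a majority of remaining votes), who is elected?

Round 1: E 18, C 15, A 27, B 6, D 43. Eliminate B.
Round 2: E 24, C 15, A 27, D 43. Eliminate C.
Round 3: E 39, A 27, D 43. Eliminate A.
Round 4: E 39, D 70. D has a majority.

D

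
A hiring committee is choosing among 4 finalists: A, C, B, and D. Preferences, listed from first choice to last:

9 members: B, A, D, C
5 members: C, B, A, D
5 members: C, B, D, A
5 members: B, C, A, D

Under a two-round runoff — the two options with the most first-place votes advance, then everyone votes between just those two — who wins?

B

Round 1 first-place votes: A 0, C 10, B 14, D 0.
B and C advance.
Runoff: B is preferred to C by 14 voters; C by 10.
B wins the runoff.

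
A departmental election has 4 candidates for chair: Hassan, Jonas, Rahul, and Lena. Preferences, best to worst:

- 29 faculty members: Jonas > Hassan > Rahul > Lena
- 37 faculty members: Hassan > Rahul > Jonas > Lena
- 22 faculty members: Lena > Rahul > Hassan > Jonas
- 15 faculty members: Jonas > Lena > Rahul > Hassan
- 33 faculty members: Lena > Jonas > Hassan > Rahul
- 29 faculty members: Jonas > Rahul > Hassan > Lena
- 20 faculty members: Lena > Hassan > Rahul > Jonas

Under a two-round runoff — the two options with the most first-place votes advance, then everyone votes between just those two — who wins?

Round 1 first-place votes: Hassan 37, Jonas 73, Rahul 0, Lena 75.
Lena and Jonas advance.
Runoff: Lena is preferred to Jonas by 75 voters; Jonas by 110.
Jonas wins the runoff.

Jonas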